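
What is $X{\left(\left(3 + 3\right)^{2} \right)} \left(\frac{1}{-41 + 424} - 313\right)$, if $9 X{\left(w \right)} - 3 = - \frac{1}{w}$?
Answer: $- \frac{6413473}{62046} \approx -103.37$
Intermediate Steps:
$X{\left(w \right)} = \frac{1}{3} - \frac{1}{9 w}$ ($X{\left(w \right)} = \frac{1}{3} + \frac{\left(-1\right) \frac{1}{w}}{9} = \frac{1}{3} - \frac{1}{9 w}$)
$X{\left(\left(3 + 3\right)^{2} \right)} \left(\frac{1}{-41 + 424} - 313\right) = \frac{-1 + 3 \left(3 + 3\right)^{2}}{9 \left(3 + 3\right)^{2}} \left(\frac{1}{-41 + 424} - 313\right) = \frac{-1 + 3 \cdot 6^{2}}{9 \cdot 6^{2}} \left(\frac{1}{383} - 313\right) = \frac{-1 + 3 \cdot 36}{9 \cdot 36} \left(\frac{1}{383} - 313\right) = \frac{1}{9} \cdot \frac{1}{36} \left(-1 + 108\right) \left(- \frac{119878}{383}\right) = \frac{1}{9} \cdot \frac{1}{36} \cdot 107 \left(- \frac{119878}{383}\right) = \frac{107}{324} \left(- \frac{119878}{383}\right) = - \frac{6413473}{62046}$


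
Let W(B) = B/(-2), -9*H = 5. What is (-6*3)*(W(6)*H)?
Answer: -30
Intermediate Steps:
H = -5/9 (H = -1/9*5 = -5/9 ≈ -0.55556)
W(B) = -B/2 (W(B) = B*(-1/2) = -B/2)
(-6*3)*(W(6)*H) = (-6*3)*(-1/2*6*(-5/9)) = -(-54)*(-5)/9 = -18*5/3 = -30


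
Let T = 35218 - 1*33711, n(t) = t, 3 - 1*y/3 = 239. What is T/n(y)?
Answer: -1507/708 ≈ -2.1285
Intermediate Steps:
y = -708 (y = 9 - 3*239 = 9 - 717 = -708)
T = 1507 (T = 35218 - 33711 = 1507)
T/n(y) = 1507/(-708) = 1507*(-1/708) = -1507/708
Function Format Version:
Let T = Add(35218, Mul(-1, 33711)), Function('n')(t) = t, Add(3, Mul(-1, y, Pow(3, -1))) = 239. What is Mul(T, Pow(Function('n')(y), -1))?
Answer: Rational(-1507, 708) ≈ -2.1285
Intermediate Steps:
y = -708 (y = Add(9, Mul(-3, 239)) = Add(9, -717) = -708)
T = 1507 (T = Add(35218, -33711) = 1507)
Mul(T, Pow(Function('n')(y), -1)) = Mul(1507, Pow(-708, -1)) = Mul(1507, Rational(-1, 708)) = Rational(-1507, 708)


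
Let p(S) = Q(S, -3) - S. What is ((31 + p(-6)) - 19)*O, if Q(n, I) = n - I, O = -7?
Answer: -105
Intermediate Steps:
p(S) = 3 (p(S) = (S - 1*(-3)) - S = (S + 3) - S = (3 + S) - S = 3)
((31 + p(-6)) - 19)*O = ((31 + 3) - 19)*(-7) = (34 - 19)*(-7) = 15*(-7) = -105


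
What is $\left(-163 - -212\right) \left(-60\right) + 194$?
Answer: $-2746$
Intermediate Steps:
$\left(-163 - -212\right) \left(-60\right) + 194 = \left(-163 + 212\right) \left(-60\right) + 194 = 49 \left(-60\right) + 194 = -2940 + 194 = -2746$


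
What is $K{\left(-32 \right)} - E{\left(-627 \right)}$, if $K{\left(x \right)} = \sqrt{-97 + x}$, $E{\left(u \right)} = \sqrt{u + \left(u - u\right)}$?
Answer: $i \left(\sqrt{129} - \sqrt{627}\right) \approx - 13.682 i$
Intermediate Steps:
$E{\left(u \right)} = \sqrt{u}$ ($E{\left(u \right)} = \sqrt{u + 0} = \sqrt{u}$)
$K{\left(-32 \right)} - E{\left(-627 \right)} = \sqrt{-97 - 32} - \sqrt{-627} = \sqrt{-129} - i \sqrt{627} = i \sqrt{129} - i \sqrt{627}$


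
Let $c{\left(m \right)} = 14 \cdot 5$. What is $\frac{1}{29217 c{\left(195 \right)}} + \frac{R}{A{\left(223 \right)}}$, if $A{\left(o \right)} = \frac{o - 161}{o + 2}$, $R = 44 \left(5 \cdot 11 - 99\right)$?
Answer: $- \frac{445442381969}{63400890} \approx -7025.8$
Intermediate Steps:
$R = -1936$ ($R = 44 \left(55 - 99\right) = 44 \left(-44\right) = -1936$)
$c{\left(m \right)} = 70$
$A{\left(o \right)} = \frac{-161 + o}{2 + o}$
$\frac{1}{29217 c{\left(195 \right)}} + \frac{R}{A{\left(223 \right)}} = \frac{1}{29217 \cdot 70} - \frac{1936}{\frac{1}{2 + 223} \left(-161 + 223\right)} = \frac{1}{29217} \cdot \frac{1}{70} - \frac{1936}{\frac{1}{225} \cdot 62} = \frac{1}{2045190} - \frac{1936}{\frac{1}{225} \cdot 62} = \frac{1}{2045190} - \frac{1936}{\frac{62}{225}} = \frac{1}{2045190} - \frac{217800}{31} = - \frac{445442381969}{63400890}$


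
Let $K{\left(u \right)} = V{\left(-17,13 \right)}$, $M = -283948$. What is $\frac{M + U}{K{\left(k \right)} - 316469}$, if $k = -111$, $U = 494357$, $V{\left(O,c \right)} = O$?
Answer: $- \frac{210409}{316486} \approx -0.66483$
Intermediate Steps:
$K{\left(u \right)} = -17$
$\frac{M + U}{K{\left(k \right)} - 316469} = \frac{-283948 + 494357}{-17 - 316469} = \frac{210409}{-316486} = 210409 \left(- \frac{1}{316486}\right) = - \frac{210409}{316486}$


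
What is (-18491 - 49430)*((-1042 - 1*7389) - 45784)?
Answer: 3682337015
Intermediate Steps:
(-18491 - 49430)*((-1042 - 1*7389) - 45784) = -67921*((-1042 - 7389) - 45784) = -67921*(-8431 - 45784) = -67921*(-54215) = 3682337015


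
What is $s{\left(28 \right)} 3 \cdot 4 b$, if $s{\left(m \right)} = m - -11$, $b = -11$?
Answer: $-5148$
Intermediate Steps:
$s{\left(m \right)} = 11 + m$ ($s{\left(m \right)} = m + 11 = 11 + m$)
$s{\left(28 \right)} 3 \cdot 4 b = \left(11 + 28\right) 3 \cdot 4 \left(-11\right) = 39 \cdot 12 \left(-11\right) = 39 \left(-132\right) = -5148$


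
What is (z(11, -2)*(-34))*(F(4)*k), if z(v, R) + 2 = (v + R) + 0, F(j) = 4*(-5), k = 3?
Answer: 14280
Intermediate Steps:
F(j) = -20
z(v, R) = -2 + R + v (z(v, R) = -2 + ((v + R) + 0) = -2 + ((R + v) + 0) = -2 + (R + v) = -2 + R + v)
(z(11, -2)*(-34))*(F(4)*k) = ((-2 - 2 + 11)*(-34))*(-20*3) = (7*(-34))*(-60) = -238*(-60) = 14280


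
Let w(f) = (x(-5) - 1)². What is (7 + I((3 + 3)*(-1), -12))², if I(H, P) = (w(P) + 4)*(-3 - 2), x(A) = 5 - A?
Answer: 174724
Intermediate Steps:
w(f) = 81 (w(f) = ((5 - 1*(-5)) - 1)² = ((5 + 5) - 1)² = (10 - 1)² = 9² = 81)
I(H, P) = -425 (I(H, P) = (81 + 4)*(-3 - 2) = 85*(-5) = -425)
(7 + I((3 + 3)*(-1), -12))² = (7 - 425)² = (-418)² = 174724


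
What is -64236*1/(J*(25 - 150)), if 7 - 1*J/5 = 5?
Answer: 32118/625 ≈ 51.389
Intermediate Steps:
J = 10 (J = 35 - 5*5 = 35 - 25 = 10)
-64236*1/(J*(25 - 150)) = -64236*1/(10*(25 - 150)) = -64236/(10*(-125)) = -64236/(-1250) = -64236*(-1/1250) = 32118/625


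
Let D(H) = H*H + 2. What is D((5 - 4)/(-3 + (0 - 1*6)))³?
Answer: 4330747/531441 ≈ 8.1491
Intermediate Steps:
D(H) = 2 + H² (D(H) = H² + 2 = 2 + H²)
D((5 - 4)/(-3 + (0 - 1*6)))³ = (2 + ((5 - 4)/(-3 + (0 - 1*6)))²)³ = (2 + (1/(-3 + (0 - 6)))²)³ = (2 + (1/(-3 - 6))²)³ = (2 + (1/(-9))²)³ = (2 + (1*(-⅑))²)³ = (2 + (-⅑)²)³ = (2 + 1/81)³ = (163/81)³ = 4330747/531441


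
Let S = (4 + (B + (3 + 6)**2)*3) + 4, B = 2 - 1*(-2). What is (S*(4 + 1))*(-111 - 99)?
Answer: -276150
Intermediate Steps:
B = 4 (B = 2 + 2 = 4)
S = 263 (S = (4 + (4 + (3 + 6)**2)*3) + 4 = (4 + (4 + 9**2)*3) + 4 = (4 + (4 + 81)*3) + 4 = (4 + 85*3) + 4 = (4 + 255) + 4 = 259 + 4 = 263)
(S*(4 + 1))*(-111 - 99) = (263*(4 + 1))*(-111 - 99) = (263*5)*(-210) = 1315*(-210) = -276150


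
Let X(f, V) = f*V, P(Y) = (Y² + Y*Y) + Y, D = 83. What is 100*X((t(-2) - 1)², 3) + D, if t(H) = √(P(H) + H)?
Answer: 383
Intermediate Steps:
P(Y) = Y + 2*Y² (P(Y) = (Y² + Y²) + Y = 2*Y² + Y = Y + 2*Y²)
t(H) = √(H + H*(1 + 2*H)) (t(H) = √(H*(1 + 2*H) + H) = √(H + H*(1 + 2*H)))
X(f, V) = V*f
100*X((t(-2) - 1)², 3) + D = 100*(3*(√2*√(-2*(1 - 2)) - 1)²) + 83 = 100*(3*(√2*√(-2*(-1)) - 1)²) + 83 = 100*(3*(√2*√2 - 1)²) + 83 = 100*(3*(2 - 1)²) + 83 = 100*(3*1²) + 83 = 100*(3*1) + 83 = 100*3 + 83 = 300 + 83 = 383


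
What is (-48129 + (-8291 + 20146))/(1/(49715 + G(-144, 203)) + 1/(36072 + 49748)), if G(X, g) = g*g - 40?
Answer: -8841407620535/5522 ≈ -1.6011e+9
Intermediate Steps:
G(X, g) = -40 + g**2 (G(X, g) = g**2 - 40 = -40 + g**2)
(-48129 + (-8291 + 20146))/(1/(49715 + G(-144, 203)) + 1/(36072 + 49748)) = (-48129 + (-8291 + 20146))/(1/(49715 + (-40 + 203**2)) + 1/(36072 + 49748)) = (-48129 + 11855)/(1/(49715 + (-40 + 41209)) + 1/85820) = -36274/(1/(49715 + 41169) + 1/85820) = -36274/(1/90884 + 1/85820) = -36274/11044/487479055 = -36274*487479055/11044 = -8841407620535/5522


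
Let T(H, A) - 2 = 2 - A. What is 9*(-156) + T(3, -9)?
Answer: -1391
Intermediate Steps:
T(H, A) = 4 - A (T(H, A) = 2 + (2 - A) = 4 - A)
9*(-156) + T(3, -9) = 9*(-156) + (4 - 1*(-9)) = -1404 + (4 + 9) = -1404 + 13 = -1391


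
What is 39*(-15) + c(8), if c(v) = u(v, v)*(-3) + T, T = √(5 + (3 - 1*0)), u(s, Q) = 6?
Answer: -603 + 2*√2 ≈ -600.17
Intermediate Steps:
T = 2*√2 (T = √(5 + (3 + 0)) = √(5 + 3) = √8 = 2*√2 ≈ 2.8284)
c(v) = -18 + 2*√2 (c(v) = 6*(-3) + 2*√2 = -18 + 2*√2)
39*(-15) + c(8) = 39*(-15) + (-18 + 2*√2) = -585 + (-18 + 2*√2) = -603 + 2*√2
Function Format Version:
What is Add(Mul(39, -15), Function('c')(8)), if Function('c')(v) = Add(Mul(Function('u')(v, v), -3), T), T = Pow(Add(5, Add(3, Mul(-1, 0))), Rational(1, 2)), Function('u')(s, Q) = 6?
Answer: Add(-603, Mul(2, Pow(2, Rational(1, 2)))) ≈ -600.17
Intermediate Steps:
T = Mul(2, Pow(2, Rational(1, 2))) (T = Pow(Add(5, Add(3, 0)), Rational(1, 2)) = Pow(Add(5, 3), Rational(1, 2)) = Pow(8, Rational(1, 2)) = Mul(2, Pow(2, Rational(1, 2))) ≈ 2.8284)
Function('c')(v) = Add(-18, Mul(2, Pow(2, Rational(1, 2)))) (Function('c')(v) = Add(Mul(6, -3), Mul(2, Pow(2, Rational(1, 2)))) = Add(-18, Mul(2, Pow(2, Rational(1, 2)))))
Add(Mul(39, -15), Function('c')(8)) = Add(Mul(39, -15), Add(-18, Mul(2, Pow(2, Rational(1, 2))))) = Add(-585, Add(-18, Mul(2, Pow(2, Rational(1, 2))))) = Add(-603, Mul(2, Pow(2, Rational(1, 2))))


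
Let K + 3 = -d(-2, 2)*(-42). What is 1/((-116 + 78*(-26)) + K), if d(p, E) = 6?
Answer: -1/1895 ≈ -0.00052770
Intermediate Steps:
K = 249 (K = -3 - 1*6*(-42) = -3 - 6*(-42) = -3 + 252 = 249)
1/((-116 + 78*(-26)) + K) = 1/((-116 + 78*(-26)) + 249) = 1/((-116 - 2028) + 249) = 1/(-2144 + 249) = 1/(-1895) = -1/1895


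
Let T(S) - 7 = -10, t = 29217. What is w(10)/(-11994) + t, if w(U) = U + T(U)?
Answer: 350428691/11994 ≈ 29217.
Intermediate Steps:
T(S) = -3 (T(S) = 7 - 10 = -3)
w(U) = -3 + U (w(U) = U - 3 = -3 + U)
w(10)/(-11994) + t = (-3 + 10)/(-11994) + 29217 = 7*(-1/11994) + 29217 = -7/11994 + 29217 = 350428691/11994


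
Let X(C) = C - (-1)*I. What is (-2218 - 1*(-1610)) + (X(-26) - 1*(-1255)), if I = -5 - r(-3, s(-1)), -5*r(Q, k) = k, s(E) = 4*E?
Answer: 3076/5 ≈ 615.20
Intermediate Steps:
r(Q, k) = -k/5
I = -29/5 (I = -5 - (-1)*4*(-1)/5 = -5 - (-1)*(-4)/5 = -5 - 1*4/5 = -5 - 4/5 = -29/5 ≈ -5.8000)
X(C) = -29/5 + C (X(C) = C - (-1)*(-29)/5 = C - 1*29/5 = C - 29/5 = -29/5 + C)
(-2218 - 1*(-1610)) + (X(-26) - 1*(-1255)) = (-2218 - 1*(-1610)) + ((-29/5 - 26) - 1*(-1255)) = (-2218 + 1610) + (-159/5 + 1255) = -608 + 6116/5 = 3076/5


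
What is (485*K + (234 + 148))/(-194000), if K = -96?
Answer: 23089/97000 ≈ 0.23803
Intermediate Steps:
(485*K + (234 + 148))/(-194000) = (485*(-96) + (234 + 148))/(-194000) = (-46560 + 382)*(-1/194000) = -46178*(-1/194000) = 23089/97000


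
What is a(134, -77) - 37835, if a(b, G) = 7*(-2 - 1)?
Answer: -37856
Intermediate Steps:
a(b, G) = -21 (a(b, G) = 7*(-3) = -21)
a(134, -77) - 37835 = -21 - 37835 = -37856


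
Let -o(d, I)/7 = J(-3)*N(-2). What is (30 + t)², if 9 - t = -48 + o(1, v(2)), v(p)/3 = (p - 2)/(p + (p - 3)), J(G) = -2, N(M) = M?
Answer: 13225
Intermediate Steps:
v(p) = 3*(-2 + p)/(-3 + 2*p) (v(p) = 3*((p - 2)/(p + (p - 3))) = 3*((-2 + p)/(p + (-3 + p))) = 3*((-2 + p)/(-3 + 2*p)) = 3*(-2 + p)/(-3 + 2*p))
o(d, I) = -28 (o(d, I) = -(-14)*(-2) = -7*4 = -28)
t = 85 (t = 9 - (-48 - 28) = 9 - 1*(-76) = 9 + 76 = 85)
(30 + t)² = (30 + 85)² = 115² = 13225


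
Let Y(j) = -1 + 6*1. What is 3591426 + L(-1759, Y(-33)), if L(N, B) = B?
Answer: 3591431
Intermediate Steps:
Y(j) = 5 (Y(j) = -1 + 6 = 5)
3591426 + L(-1759, Y(-33)) = 3591426 + 5 = 3591431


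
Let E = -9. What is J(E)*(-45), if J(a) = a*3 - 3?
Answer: 1350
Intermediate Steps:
J(a) = -3 + 3*a (J(a) = 3*a - 3 = -3 + 3*a)
J(E)*(-45) = (-3 + 3*(-9))*(-45) = (-3 - 27)*(-45) = -30*(-45) = 1350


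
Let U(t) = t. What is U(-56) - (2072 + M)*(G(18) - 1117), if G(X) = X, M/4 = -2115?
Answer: -7020468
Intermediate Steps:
M = -8460 (M = 4*(-2115) = -8460)
U(-56) - (2072 + M)*(G(18) - 1117) = -56 - (2072 - 8460)*(18 - 1117) = -56 - (-6388)*(-1099) = -56 - 1*7020412 = -56 - 7020412 = -7020468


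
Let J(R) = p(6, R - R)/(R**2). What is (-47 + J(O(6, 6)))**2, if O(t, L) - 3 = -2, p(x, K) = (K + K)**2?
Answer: 2209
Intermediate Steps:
p(x, K) = 4*K**2 (p(x, K) = (2*K)**2 = 4*K**2)
O(t, L) = 1 (O(t, L) = 3 - 2 = 1)
J(R) = 0 (J(R) = (4*(R - R)**2)/(R**2) = (4*0**2)/R**2 = (4*0)/R**2 = 0/R**2 = 0)
(-47 + J(O(6, 6)))**2 = (-47 + 0)**2 = (-47)**2 = 2209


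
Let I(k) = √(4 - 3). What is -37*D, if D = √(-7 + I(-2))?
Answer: -37*I*√6 ≈ -90.631*I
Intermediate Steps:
I(k) = 1 (I(k) = √1 = 1)
D = I*√6 (D = √(-7 + 1) = √(-6) = I*√6 ≈ 2.4495*I)
-37*D = -37*I*√6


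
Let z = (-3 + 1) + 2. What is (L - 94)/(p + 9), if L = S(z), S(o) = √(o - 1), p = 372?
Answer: -94/381 + I/381 ≈ -0.24672 + 0.0026247*I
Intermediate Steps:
z = 0 (z = -2 + 2 = 0)
S(o) = √(-1 + o)
L = I (L = √(-1 + 0) = √(-1) = I ≈ 1.0*I)
(L - 94)/(p + 9) = (I - 94)/(372 + 9) = (-94 + I)/381 = (-94 + I)*(1/381) = -94/381 + I/381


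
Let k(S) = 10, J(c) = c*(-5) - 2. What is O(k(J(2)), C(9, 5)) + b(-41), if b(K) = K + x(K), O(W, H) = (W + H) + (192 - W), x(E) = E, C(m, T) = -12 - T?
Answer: 93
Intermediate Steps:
J(c) = -2 - 5*c (J(c) = -5*c - 2 = -2 - 5*c)
O(W, H) = 192 + H (O(W, H) = (H + W) + (192 - W) = 192 + H)
b(K) = 2*K (b(K) = K + K = 2*K)
O(k(J(2)), C(9, 5)) + b(-41) = (192 + (-12 - 1*5)) + 2*(-41) = (192 + (-12 - 5)) - 82 = (192 - 17) - 82 = 175 - 82 = 93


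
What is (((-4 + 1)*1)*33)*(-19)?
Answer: 1881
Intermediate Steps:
(((-4 + 1)*1)*33)*(-19) = (-3*1*33)*(-19) = -3*33*(-19) = -99*(-19) = 1881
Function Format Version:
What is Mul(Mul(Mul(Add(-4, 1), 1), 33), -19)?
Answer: 1881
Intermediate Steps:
Mul(Mul(Mul(Add(-4, 1), 1), 33), -19) = Mul(Mul(Mul(-3, 1), 33), -19) = Mul(Mul(-3, 33), -19) = Mul(-99, -19) = 1881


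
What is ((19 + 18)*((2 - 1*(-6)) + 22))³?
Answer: 1367631000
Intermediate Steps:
((19 + 18)*((2 - 1*(-6)) + 22))³ = (37*((2 + 6) + 22))³ = (37*(8 + 22))³ = (37*30)³ = 1110³ = 1367631000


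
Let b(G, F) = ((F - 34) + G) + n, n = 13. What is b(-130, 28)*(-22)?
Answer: 2706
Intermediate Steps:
b(G, F) = -21 + F + G (b(G, F) = ((F - 34) + G) + 13 = ((-34 + F) + G) + 13 = (-34 + F + G) + 13 = -21 + F + G)
b(-130, 28)*(-22) = (-21 + 28 - 130)*(-22) = -123*(-22) = 2706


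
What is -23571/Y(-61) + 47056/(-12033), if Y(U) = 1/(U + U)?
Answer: 34602793790/12033 ≈ 2.8757e+6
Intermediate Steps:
Y(U) = 1/(2*U)
-23571/Y(-61) + 47056/(-12033) = -23571/((½)/(-61)) + 47056/(-12033) = -23571/((½)*(-1/61)) + 47056*(-1/12033) = -23571/(-1/122) - 47056/12033 = -23571*(-122) - 47056/12033 = 2875662 - 47056/12033 = 34602793790/12033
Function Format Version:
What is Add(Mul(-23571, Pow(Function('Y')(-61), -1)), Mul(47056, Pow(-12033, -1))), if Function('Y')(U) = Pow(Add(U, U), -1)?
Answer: Rational(34602793790, 12033) ≈ 2.8757e+6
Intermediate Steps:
Function('Y')(U) = Mul(Rational(1, 2), Pow(U, -1)) (Function('Y')(U) = Pow(Mul(2, U), -1) = Mul(Rational(1, 2), Pow(U, -1)))
Add(Mul(-23571, Pow(Function('Y')(-61), -1)), Mul(47056, Pow(-12033, -1))) = Add(Mul(-23571, Pow(Mul(Rational(1, 2), Pow(-61, -1)), -1)), Mul(47056, Pow(-12033, -1))) = Add(Mul(-23571, Pow(Mul(Rational(1, 2), Rational(-1, 61)), -1)), Mul(47056, Rational(-1, 12033))) = Add(Mul(-23571, Pow(Rational(-1, 122), -1)), Rational(-47056, 12033)) = Add(Mul(-23571, -122), Rational(-47056, 12033)) = Add(2875662, Rational(-47056, 12033)) = Rational(34602793790, 12033)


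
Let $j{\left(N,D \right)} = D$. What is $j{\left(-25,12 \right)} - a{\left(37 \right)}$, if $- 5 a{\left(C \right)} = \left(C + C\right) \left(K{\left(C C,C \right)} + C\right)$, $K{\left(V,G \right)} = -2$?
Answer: $530$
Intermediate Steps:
$a{\left(C \right)} = - \frac{2 C \left(-2 + C\right)}{5}$ ($a{\left(C \right)} = - \frac{\left(C + C\right) \left(-2 + C\right)}{5} = - \frac{2 C \left(-2 + C\right)}{5}$)
$j{\left(-25,12 \right)} - a{\left(37 \right)} = 12 - \frac{2}{5} \cdot 37 \left(2 - 37\right) = 12 - \frac{2}{5} \cdot 37 \left(-35\right) = 12 - -518 = 12 + 518 = 530$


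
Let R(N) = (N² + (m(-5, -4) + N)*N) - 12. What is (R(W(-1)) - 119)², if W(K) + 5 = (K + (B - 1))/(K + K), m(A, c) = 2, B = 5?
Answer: 14161/4 ≈ 3540.3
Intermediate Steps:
W(K) = -5 + (4 + K)/(2*K) (W(K) = -5 + (K + (5 - 1))/(K + K) = -5 + (K + 4)/((2*K)) = -5 + (4 + K)*(1/(2*K)) = -5 + (4 + K)/(2*K))
R(N) = -12 + N² + N*(2 + N) (R(N) = (N² + (2 + N)*N) - 12 = (N² + N*(2 + N)) - 12 = -12 + N² + N*(2 + N))
(R(W(-1)) - 119)² = ((-12 + 2*(-9/2 + 2/(-1)) + 2*(-9/2 + 2/(-1))²) - 119)² = ((-12 + 2*(-9/2 + 2*(-1)) + 2*(-9/2 + 2*(-1))²) - 119)² = ((-12 + 2*(-9/2 - 2) + 2*(-9/2 - 2)²) - 119)² = ((-12 + 2*(-13/2) + 2*(-13/2)²) - 119)² = ((-12 - 13 + 2*(169/4)) - 119)² = ((-12 - 13 + 169/2) - 119)² = (119/2 - 119)² = (-119/2)² = 14161/4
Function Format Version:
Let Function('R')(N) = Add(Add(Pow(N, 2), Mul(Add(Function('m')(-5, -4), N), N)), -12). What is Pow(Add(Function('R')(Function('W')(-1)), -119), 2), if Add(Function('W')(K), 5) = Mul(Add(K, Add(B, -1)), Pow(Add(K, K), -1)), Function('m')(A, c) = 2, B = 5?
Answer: Rational(14161, 4) ≈ 3540.3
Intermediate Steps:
Function('W')(K) = Add(-5, Mul(Rational(1, 2), Pow(K, -1), Add(4, K))) (Function('W')(K) = Add(-5, Mul(Add(K, Add(5, -1)), Pow(Add(K, K), -1))) = Add(-5, Mul(Add(K, 4), Pow(Mul(2, K), -1))) = Add(-5, Mul(Add(4, K), Mul(Rational(1, 2), Pow(K, -1)))) = Add(-5, Mul(Rational(1, 2), Pow(K, -1), Add(4, K))))
Function('R')(N) = Add(-12, Pow(N, 2), Mul(N, Add(2, N))) (Function('R')(N) = Add(Add(Pow(N, 2), Mul(Add(2, N), N)), -12) = Add(Add(Pow(N, 2), Mul(N, Add(2, N))), -12) = Add(-12, Pow(N, 2), Mul(N, Add(2, N))))
Pow(Add(Function('R')(Function('W')(-1)), -119), 2) = Pow(Add(Add(-12, Mul(2, Add(Rational(-9, 2), Mul(2, Pow(-1, -1)))), Mul(2, Pow(Add(Rational(-9, 2), Mul(2, Pow(-1, -1))), 2))), -119), 2) = Pow(Add(Add(-12, Mul(2, Add(Rational(-9, 2), Mul(2, -1))), Mul(2, Pow(Add(Rational(-9, 2), Mul(2, -1)), 2))), -119), 2) = Pow(Add(Add(-12, Mul(2, Add(Rational(-9, 2), -2)), Mul(2, Pow(Add(Rational(-9, 2), -2), 2))), -119), 2) = Pow(Add(Add(-12, Mul(2, Rational(-13, 2)), Mul(2, Pow(Rational(-13, 2), 2))), -119), 2) = Pow(Add(Add(-12, -13, Mul(2, Rational(169, 4))), -119), 2) = Pow(Add(Add(-12, -13, Rational(169, 2)), -119), 2) = Pow(Add(Rational(119, 2), -119), 2) = Pow(Rational(-119, 2), 2) = Rational(14161, 4)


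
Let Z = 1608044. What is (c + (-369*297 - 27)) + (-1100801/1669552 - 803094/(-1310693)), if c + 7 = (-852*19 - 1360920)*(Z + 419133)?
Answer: -6108866277930387681114453/2188270119536 ≈ -2.7916e+12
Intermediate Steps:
c = -2791641664123 (c = -7 + (-852*19 - 1360920)*(1608044 + 419133) = -7 + (-16188 - 1360920)*2027177 = -7 - 1377108*2027177 = -7 - 2791641664116 = -2791641664123)
(c + (-369*297 - 27)) + (-1100801/1669552 - 803094/(-1310693)) = (-2791641664123 + (-369*297 - 27)) + (-1100801/1669552 - 803094/(-1310693)) = (-2791641664123 + (-109593 - 27)) + (-1100801*1/1669552 - 803094*(-1/1310693)) = (-2791641664123 - 109620) + (-1100801/1669552 + 803094/1310693) = -2791641773743 - 102004971205/2188270119536 = -6108866277930387681114453/2188270119536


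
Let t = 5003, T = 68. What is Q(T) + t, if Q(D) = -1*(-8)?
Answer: 5011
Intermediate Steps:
Q(D) = 8
Q(T) + t = 8 + 5003 = 5011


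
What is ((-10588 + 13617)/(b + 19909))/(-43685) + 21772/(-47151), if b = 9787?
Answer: -28244300035099/61167566453760 ≈ -0.46175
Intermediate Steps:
((-10588 + 13617)/(b + 19909))/(-43685) + 21772/(-47151) = ((-10588 + 13617)/(9787 + 19909))/(-43685) + 21772/(-47151) = (3029/29696)*(-1/43685) + 21772*(-1/47151) = (3029*(1/29696))*(-1/43685) - 21772/47151 = (3029/29696)*(-1/43685) - 21772/47151 = -3029/1297269760 - 21772/47151 = -28244300035099/61167566453760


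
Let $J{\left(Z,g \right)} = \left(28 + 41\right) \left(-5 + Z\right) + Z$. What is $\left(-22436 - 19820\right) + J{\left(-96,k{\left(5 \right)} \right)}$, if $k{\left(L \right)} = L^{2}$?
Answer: $-49321$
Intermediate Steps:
$J{\left(Z,g \right)} = -345 + 70 Z$ ($J{\left(Z,g \right)} = 69 \left(-5 + Z\right) + Z = \left(-345 + 69 Z\right) + Z = -345 + 70 Z$)
$\left(-22436 - 19820\right) + J{\left(-96,k{\left(5 \right)} \right)} = \left(-22436 - 19820\right) + \left(-345 + 70 \left(-96\right)\right) = -42256 - 7065 = -49321$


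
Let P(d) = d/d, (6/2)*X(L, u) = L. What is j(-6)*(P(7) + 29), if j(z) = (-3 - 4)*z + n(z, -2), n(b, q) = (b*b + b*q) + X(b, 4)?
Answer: 2640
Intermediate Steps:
X(L, u) = L/3
n(b, q) = b² + b/3 + b*q (n(b, q) = (b*b + b*q) + b/3 = (b² + b*q) + b/3 = b² + b/3 + b*q)
P(d) = 1
j(z) = -7*z + z*(-5/3 + z) (j(z) = (-3 - 4)*z + z*(⅓ + z - 2) = -7*z + z*(-5/3 + z))
j(-6)*(P(7) + 29) = ((⅓)*(-6)*(-26 + 3*(-6)))*(1 + 29) = ((⅓)*(-6)*(-26 - 18))*30 = ((⅓)*(-6)*(-44))*30 = 88*30 = 2640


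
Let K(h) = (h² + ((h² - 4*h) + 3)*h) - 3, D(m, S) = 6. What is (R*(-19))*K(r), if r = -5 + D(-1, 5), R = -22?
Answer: -836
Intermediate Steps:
r = 1 (r = -5 + 6 = 1)
K(h) = -3 + h² + h*(3 + h² - 4*h) (K(h) = (h² + (3 + h² - 4*h)*h) - 3 = (h² + h*(3 + h² - 4*h)) - 3 = -3 + h² + h*(3 + h² - 4*h))
(R*(-19))*K(r) = (-22*(-19))*(-3 + 1³ - 3*1² + 3*1) = 418*(-3 + 1 - 3*1 + 3) = 418*(-3 + 1 - 3 + 3) = 418*(-2) = -836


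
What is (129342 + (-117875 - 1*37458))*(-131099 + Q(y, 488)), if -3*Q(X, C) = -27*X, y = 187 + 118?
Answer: 3336048814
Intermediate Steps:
y = 305
Q(X, C) = 9*X (Q(X, C) = -(-9)*X = 9*X)
(129342 + (-117875 - 1*37458))*(-131099 + Q(y, 488)) = (129342 + (-117875 - 1*37458))*(-131099 + 9*305) = (129342 + (-117875 - 37458))*(-131099 + 2745) = (129342 - 155333)*(-128354) = -25991*(-128354) = 3336048814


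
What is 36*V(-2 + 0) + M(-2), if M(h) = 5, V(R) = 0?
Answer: 5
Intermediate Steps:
36*V(-2 + 0) + M(-2) = 36*0 + 5 = 0 + 5 = 5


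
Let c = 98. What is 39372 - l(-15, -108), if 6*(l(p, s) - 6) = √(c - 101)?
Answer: 39366 - I*√3/6 ≈ 39366.0 - 0.28868*I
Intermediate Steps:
l(p, s) = 6 + I*√3/6 (l(p, s) = 6 + √(98 - 101)/6 = 6 + √(-3)/6 = 6 + (I*√3)/6 = 6 + I*√3/6)
39372 - l(-15, -108) = 39372 - (6 + I*√3/6) = 39372 + (-6 - I*√3/6) = 39366 - I*√3/6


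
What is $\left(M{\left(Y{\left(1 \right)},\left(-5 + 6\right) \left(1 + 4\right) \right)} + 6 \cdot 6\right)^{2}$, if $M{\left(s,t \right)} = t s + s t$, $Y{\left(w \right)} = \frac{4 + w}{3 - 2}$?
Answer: $7396$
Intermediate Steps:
$Y{\left(w \right)} = 4 + w$ ($Y{\left(w \right)} = \frac{4 + w}{1} = \left(4 + w\right) 1 = 4 + w$)
$M{\left(s,t \right)} = 2 s t$ ($M{\left(s,t \right)} = s t + s t = 2 s t$)
$\left(M{\left(Y{\left(1 \right)},\left(-5 + 6\right) \left(1 + 4\right) \right)} + 6 \cdot 6\right)^{2} = \left(2 \left(4 + 1\right) \left(-5 + 6\right) \left(1 + 4\right) + 6 \cdot 6\right)^{2} = \left(2 \cdot 5 \cdot 1 \cdot 5 + 36\right)^{2} = \left(2 \cdot 5 \cdot 5 + 36\right)^{2} = \left(50 + 36\right)^{2} = 86^{2} = 7396$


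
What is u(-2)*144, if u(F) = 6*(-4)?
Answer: -3456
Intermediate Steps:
u(F) = -24
u(-2)*144 = -24*144 = -3456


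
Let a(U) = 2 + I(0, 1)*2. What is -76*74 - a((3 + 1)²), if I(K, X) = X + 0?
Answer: -5628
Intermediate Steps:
I(K, X) = X
a(U) = 4 (a(U) = 2 + 1*2 = 2 + 2 = 4)
-76*74 - a((3 + 1)²) = -76*74 - 1*4 = -5624 - 4 = -5628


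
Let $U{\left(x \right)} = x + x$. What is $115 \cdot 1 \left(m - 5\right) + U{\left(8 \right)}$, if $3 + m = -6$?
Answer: $-1594$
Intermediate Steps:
$m = -9$ ($m = -3 - 6 = -9$)
$U{\left(x \right)} = 2 x$
$115 \cdot 1 \left(m - 5\right) + U{\left(8 \right)} = 115 \cdot 1 \left(-9 - 5\right) + 2 \cdot 8 = 115 \cdot 1 \left(-14\right) + 16 = 115 \left(-14\right) + 16 = -1610 + 16 = -1594$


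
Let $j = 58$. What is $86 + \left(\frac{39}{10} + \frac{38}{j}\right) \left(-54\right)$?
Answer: $- \frac{23197}{145} \approx -159.98$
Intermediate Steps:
$86 + \left(\frac{39}{10} + \frac{38}{j}\right) \left(-54\right) = 86 + \left(\frac{39}{10} + \frac{38}{58}\right) \left(-54\right) = 86 + \left(39 \cdot \frac{1}{10} + 38 \cdot \frac{1}{58}\right) \left(-54\right) = 86 + \left(\frac{39}{10} + \frac{19}{29}\right) \left(-54\right) = 86 + \frac{1321}{290} \left(-54\right) = 86 - \frac{35667}{145} = - \frac{23197}{145}$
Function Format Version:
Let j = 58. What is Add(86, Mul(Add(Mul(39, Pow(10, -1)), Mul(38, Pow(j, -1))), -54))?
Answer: Rational(-23197, 145) ≈ -159.98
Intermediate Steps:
Add(86, Mul(Add(Mul(39, Pow(10, -1)), Mul(38, Pow(j, -1))), -54)) = Add(86, Mul(Add(Mul(39, Pow(10, -1)), Mul(38, Pow(58, -1))), -54)) = Add(86, Mul(Add(Mul(39, Rational(1, 10)), Mul(38, Rational(1, 58))), -54)) = Add(86, Mul(Add(Rational(39, 10), Rational(19, 29)), -54)) = Add(86, Mul(Rational(1321, 290), -54)) = Add(86, Rational(-35667, 145)) = Rational(-23197, 145)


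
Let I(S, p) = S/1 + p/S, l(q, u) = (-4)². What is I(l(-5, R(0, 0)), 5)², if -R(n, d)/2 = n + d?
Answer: 68121/256 ≈ 266.10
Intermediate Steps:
R(n, d) = -2*d - 2*n (R(n, d) = -2*(n + d) = -2*(d + n) = -2*d - 2*n)
l(q, u) = 16
I(S, p) = S + p/S (I(S, p) = S*1 + p/S = S + p/S)
I(l(-5, R(0, 0)), 5)² = (16 + 5/16)² = (261/16)² = 68121/256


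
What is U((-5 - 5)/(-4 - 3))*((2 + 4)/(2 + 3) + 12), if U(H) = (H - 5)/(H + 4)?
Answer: -165/19 ≈ -8.6842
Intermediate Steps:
U(H) = (-5 + H)/(4 + H)
U((-5 - 5)/(-4 - 3))*((2 + 4)/(2 + 3) + 12) = ((-5 + (-5 - 5)/(-4 - 3))/(4 + (-5 - 5)/(-4 - 3)))*((2 + 4)/(2 + 3) + 12) = ((-5 - 10/(-7))/(4 - 10/(-7)))*(6/5 + 12) = ((-5 - 10*(-⅐))/(4 - 10*(-⅐)))*(6*(⅕) + 12) = ((-5 + 10/7)/(4 + 10/7))*(6/5 + 12) = (-25/7/(38/7))*(66/5) = ((7/38)*(-25/7))*(66/5) = -25/38*66/5 = -165/19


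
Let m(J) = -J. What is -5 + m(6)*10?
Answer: -65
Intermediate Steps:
-5 + m(6)*10 = -5 - 1*6*10 = -5 - 6*10 = -5 - 60 = -65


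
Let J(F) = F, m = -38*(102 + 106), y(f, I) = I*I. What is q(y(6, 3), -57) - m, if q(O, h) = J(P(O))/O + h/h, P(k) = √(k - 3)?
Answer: 7905 + √6/9 ≈ 7905.3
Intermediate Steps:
y(f, I) = I²
m = -7904 (m = -38*208 = -7904)
P(k) = √(-3 + k)
q(O, h) = 1 + √(-3 + O)/O (q(O, h) = √(-3 + O)/O + h/h = √(-3 + O)/O + 1 = 1 + √(-3 + O)/O)
q(y(6, 3), -57) - m = (3² + √(-3 + 3²))/(3²) - 1*(-7904) = (9 + √(-3 + 9))/9 + 7904 = (9 + √6)/9 + 7904 = (1 + √6/9) + 7904 = 7905 + √6/9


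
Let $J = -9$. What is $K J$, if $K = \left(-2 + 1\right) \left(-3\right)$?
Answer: $-27$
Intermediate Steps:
$K = 3$ ($K = \left(-1\right) \left(-3\right) = 3$)
$K J = 3 \left(-9\right) = -27$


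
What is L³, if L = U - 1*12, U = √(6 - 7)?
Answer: -1692 + 431*I ≈ -1692.0 + 431.0*I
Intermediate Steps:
U = I (U = √(-1) = I ≈ 1.0*I)
L = -12 + I (L = I - 1*12 = I - 12 = -12 + I ≈ -12.0 + 1.0*I)
L³ = (-12 + I)³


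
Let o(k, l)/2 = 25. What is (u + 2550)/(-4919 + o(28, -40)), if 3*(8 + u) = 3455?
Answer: -11081/14607 ≈ -0.75861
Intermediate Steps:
u = 3431/3 (u = -8 + (⅓)*3455 = -8 + 3455/3 = 3431/3 ≈ 1143.7)
o(k, l) = 50 (o(k, l) = 2*25 = 50)
(u + 2550)/(-4919 + o(28, -40)) = (3431/3 + 2550)/(-4919 + 50) = (11081/3)/(-4869) = (11081/3)*(-1/4869) = -11081/14607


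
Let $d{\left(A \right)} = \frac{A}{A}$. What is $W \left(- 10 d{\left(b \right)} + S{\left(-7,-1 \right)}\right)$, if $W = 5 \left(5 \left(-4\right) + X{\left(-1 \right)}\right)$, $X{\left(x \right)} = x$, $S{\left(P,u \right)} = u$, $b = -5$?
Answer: $1155$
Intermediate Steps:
$d{\left(A \right)} = 1$
$W = -105$ ($W = 5 \left(5 \left(-4\right) - 1\right) = 5 \left(-20 - 1\right) = 5 \left(-21\right) = -105$)
$W \left(- 10 d{\left(b \right)} + S{\left(-7,-1 \right)}\right) = - 105 \left(\left(-10\right) 1 - 1\right) = - 105 \left(-10 - 1\right) = \left(-105\right) \left(-11\right) = 1155$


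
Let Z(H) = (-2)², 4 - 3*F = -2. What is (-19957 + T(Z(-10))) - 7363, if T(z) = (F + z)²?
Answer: -27284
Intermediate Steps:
F = 2 (F = 4/3 - ⅓*(-2) = 4/3 + ⅔ = 2)
Z(H) = 4
T(z) = (2 + z)²
(-19957 + T(Z(-10))) - 7363 = (-19957 + (2 + 4)²) - 7363 = (-19957 + 6²) - 7363 = (-19957 + 36) - 7363 = -19921 - 7363 = -27284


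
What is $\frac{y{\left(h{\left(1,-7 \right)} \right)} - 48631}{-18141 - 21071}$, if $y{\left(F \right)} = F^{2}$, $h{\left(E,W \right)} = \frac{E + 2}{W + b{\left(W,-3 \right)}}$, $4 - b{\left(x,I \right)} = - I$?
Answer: $\frac{194523}{156848} \approx 1.2402$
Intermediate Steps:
$b{\left(x,I \right)} = 4 + I$ ($b{\left(x,I \right)} = 4 - - I = 4 + I$)
$h{\left(E,W \right)} = \frac{2 + E}{1 + W}$ ($h{\left(E,W \right)} = \frac{E + 2}{W + \left(4 - 3\right)} = \frac{2 + E}{W + 1} = \frac{2 + E}{1 + W}$)
$\frac{y{\left(h{\left(1,-7 \right)} \right)} - 48631}{-18141 - 21071} = \frac{\left(\frac{2 + 1}{1 - 7}\right)^{2} - 48631}{-18141 - 21071} = \frac{\left(\frac{1}{-6} \cdot 3\right)^{2} - 48631}{-39212} = \left(\left(\left(- \frac{1}{6}\right) 3\right)^{2} - 48631\right) \left(- \frac{1}{39212}\right) = \left(\left(- \frac{1}{2}\right)^{2} - 48631\right) \left(- \frac{1}{39212}\right) = \left(\frac{1}{4} - 48631\right) \left(- \frac{1}{39212}\right) = \left(- \frac{194523}{4}\right) \left(- \frac{1}{39212}\right) = \frac{194523}{156848}$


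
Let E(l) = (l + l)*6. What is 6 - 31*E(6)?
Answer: -2226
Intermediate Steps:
E(l) = 12*l (E(l) = (2*l)*6 = 12*l)
6 - 31*E(6) = 6 - 372*6 = 6 - 31*72 = 6 - 2232 = -2226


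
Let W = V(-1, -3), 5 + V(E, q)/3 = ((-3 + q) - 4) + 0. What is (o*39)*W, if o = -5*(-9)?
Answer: -78975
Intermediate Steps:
V(E, q) = -36 + 3*q (V(E, q) = -15 + 3*(((-3 + q) - 4) + 0) = -15 + 3*((-7 + q) + 0) = -15 + 3*(-7 + q) = -15 + (-21 + 3*q) = -36 + 3*q)
W = -45 (W = -36 + 3*(-3) = -36 - 9 = -45)
o = 45
(o*39)*W = (45*39)*(-45) = 1755*(-45) = -78975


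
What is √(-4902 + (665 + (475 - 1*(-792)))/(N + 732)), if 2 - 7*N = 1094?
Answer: I*√705405/12 ≈ 69.99*I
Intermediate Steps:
N = -156 (N = 2/7 - ⅐*1094 = 2/7 - 1094/7 = -156)
√(-4902 + (665 + (475 - 1*(-792)))/(N + 732)) = √(-4902 + (665 + (475 - 1*(-792)))/(-156 + 732)) = √(-4902 + (665 + (475 + 792))/576) = √(-4902 + (665 + 1267)*(1/576)) = √(-4902 + 1932*(1/576)) = √(-4902 + 161/48) = √(-235135/48) = I*√705405/12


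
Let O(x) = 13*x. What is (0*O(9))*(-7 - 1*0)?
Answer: 0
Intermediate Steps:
(0*O(9))*(-7 - 1*0) = (0*(13*9))*(-7 - 1*0) = (0*117)*(-7 + 0) = 0*(-7) = 0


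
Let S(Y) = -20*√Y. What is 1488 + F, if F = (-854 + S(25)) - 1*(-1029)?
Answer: 1563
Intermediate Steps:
F = 75 (F = (-854 - 20*√25) - 1*(-1029) = (-854 - 20*5) + 1029 = (-854 - 100) + 1029 = -954 + 1029 = 75)
1488 + F = 1488 + 75 = 1563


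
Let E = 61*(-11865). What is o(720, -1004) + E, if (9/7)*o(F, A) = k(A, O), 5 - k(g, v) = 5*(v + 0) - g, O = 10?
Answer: -6521228/9 ≈ -7.2458e+5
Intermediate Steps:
k(g, v) = 5 + g - 5*v (k(g, v) = 5 - (5*(v + 0) - g) = 5 - (5*v - g) = 5 - (-g + 5*v) = 5 + (g - 5*v) = 5 + g - 5*v)
o(F, A) = -35 + 7*A/9 (o(F, A) = 7*(5 + A - 5*10)/9 = 7*(5 + A - 50)/9 = 7*(-45 + A)/9 = -35 + 7*A/9)
E = -723765
o(720, -1004) + E = (-35 + (7/9)*(-1004)) - 723765 = (-35 - 7028/9) - 723765 = -7343/9 - 723765 = -6521228/9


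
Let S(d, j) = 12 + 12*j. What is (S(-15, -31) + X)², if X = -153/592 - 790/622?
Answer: 4430465631198049/33897228544 ≈ 1.3070e+5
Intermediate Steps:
X = -281423/184112 (X = -153*1/592 - 790*1/622 = -153/592 - 395/311 = -281423/184112 ≈ -1.5285)
(S(-15, -31) + X)² = ((12 + 12*(-31)) - 281423/184112)² = ((12 - 372) - 281423/184112)² = (-360 - 281423/184112)² = (-66561743/184112)² = 4430465631198049/33897228544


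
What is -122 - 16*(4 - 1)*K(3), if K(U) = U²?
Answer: -554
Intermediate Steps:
-122 - 16*(4 - 1)*K(3) = -122 - 16*(4 - 1)*3² = -122 - 48*9 = -122 - 16*27 = -122 - 432 = -554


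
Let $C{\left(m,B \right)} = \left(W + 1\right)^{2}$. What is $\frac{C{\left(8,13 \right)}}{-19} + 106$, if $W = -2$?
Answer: $\frac{2013}{19} \approx 105.95$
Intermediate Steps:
$C{\left(m,B \right)} = 1$ ($C{\left(m,B \right)} = \left(-2 + 1\right)^{2} = \left(-1\right)^{2} = 1$)
$\frac{C{\left(8,13 \right)}}{-19} + 106 = \frac{1}{-19} \cdot 1 + 106 = \left(- \frac{1}{19}\right) 1 + 106 = - \frac{1}{19} + 106 = \frac{2013}{19}$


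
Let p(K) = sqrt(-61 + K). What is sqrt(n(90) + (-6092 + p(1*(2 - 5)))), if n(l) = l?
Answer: sqrt(-6002 + 8*I) ≈ 0.0516 + 77.473*I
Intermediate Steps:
sqrt(n(90) + (-6092 + p(1*(2 - 5)))) = sqrt(90 + (-6092 + sqrt(-61 + 1*(2 - 5)))) = sqrt(90 + (-6092 + sqrt(-61 + 1*(-3)))) = sqrt(90 + (-6092 + sqrt(-61 - 3))) = sqrt(90 + (-6092 + sqrt(-64))) = sqrt(90 + (-6092 + 8*I)) = sqrt(-6002 + 8*I)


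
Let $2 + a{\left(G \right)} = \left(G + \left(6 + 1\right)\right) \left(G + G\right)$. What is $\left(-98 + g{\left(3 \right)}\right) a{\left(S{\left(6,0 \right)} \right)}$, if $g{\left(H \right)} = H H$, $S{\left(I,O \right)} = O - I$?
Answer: $1246$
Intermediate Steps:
$g{\left(H \right)} = H^{2}$
$a{\left(G \right)} = -2 + 2 G \left(7 + G\right)$ ($a{\left(G \right)} = -2 + \left(G + \left(6 + 1\right)\right) \left(G + G\right) = -2 + \left(G + 7\right) 2 G = -2 + \left(7 + G\right) 2 G = -2 + 2 G \left(7 + G\right)$)
$\left(-98 + g{\left(3 \right)}\right) a{\left(S{\left(6,0 \right)} \right)} = \left(-98 + 3^{2}\right) \left(-2 + 2 \left(0 - 6\right)^{2} + 14 \left(0 - 6\right)\right) = \left(-98 + 9\right) \left(-2 + 2 \left(0 - 6\right)^{2} + 14 \left(0 - 6\right)\right) = - 89 \left(-2 + 2 \left(-6\right)^{2} + 14 \left(-6\right)\right) = - 89 \left(-2 + 2 \cdot 36 - 84\right) = - 89 \left(-2 + 72 - 84\right) = \left(-89\right) \left(-14\right) = 1246$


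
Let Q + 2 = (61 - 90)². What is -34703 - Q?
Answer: -35542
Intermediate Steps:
Q = 839 (Q = -2 + (61 - 90)² = -2 + (-29)² = -2 + 841 = 839)
-34703 - Q = -34703 - 1*839 = -34703 - 839 = -35542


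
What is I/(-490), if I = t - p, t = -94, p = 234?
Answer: 164/245 ≈ 0.66939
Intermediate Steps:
I = -328 (I = -94 - 1*234 = -94 - 234 = -328)
I/(-490) = -328/(-490) = -328*(-1/490) = 164/245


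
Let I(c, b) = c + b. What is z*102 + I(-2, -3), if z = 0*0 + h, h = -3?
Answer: -311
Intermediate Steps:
z = -3 (z = 0*0 - 3 = 0 - 3 = -3)
I(c, b) = b + c
z*102 + I(-2, -3) = -3*102 + (-3 - 2) = -306 - 5 = -311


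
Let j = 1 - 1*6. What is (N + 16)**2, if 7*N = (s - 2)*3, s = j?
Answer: 169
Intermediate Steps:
j = -5 (j = 1 - 6 = -5)
s = -5
N = -3 (N = ((-5 - 2)*3)/7 = (-7*3)/7 = (1/7)*(-21) = -3)
(N + 16)**2 = (-3 + 16)**2 = 13**2 = 169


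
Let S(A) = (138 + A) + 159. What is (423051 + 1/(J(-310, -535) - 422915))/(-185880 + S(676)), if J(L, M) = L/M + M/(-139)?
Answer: -2660969185616659/1163055587169324 ≈ -2.2879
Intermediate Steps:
S(A) = 297 + A
J(L, M) = -M/139 + L/M (J(L, M) = L/M + M*(-1/139) = L/M - M/139 = -M/139 + L/M)
(423051 + 1/(J(-310, -535) - 422915))/(-185880 + S(676)) = (423051 + 1/((-1/139*(-535) - 310/(-535)) - 422915))/(-185880 + (297 + 676)) = (423051 + 1/((535/139 - 310*(-1/535)) - 422915))/(-185880 + 973) = (423051 + 1/((535/139 + 62/107) - 422915))/(-184907) = (423051 + 1/(65863/14873 - 422915))*(-1/184907) = (423051 + 1/(-6289948932/14873))*(-1/184907) = (423051 - 14873/6289948932)*(-1/184907) = (2660969185616659/6289948932)*(-1/184907) = -2660969185616659/1163055587169324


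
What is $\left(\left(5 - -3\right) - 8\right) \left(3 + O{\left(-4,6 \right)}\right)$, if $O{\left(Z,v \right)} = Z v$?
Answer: $0$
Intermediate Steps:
$\left(\left(5 - -3\right) - 8\right) \left(3 + O{\left(-4,6 \right)}\right) = \left(\left(5 - -3\right) - 8\right) \left(3 - 24\right) = \left(\left(5 + 3\right) - 8\right) \left(3 - 24\right) = \left(8 - 8\right) \left(-21\right) = 0 \left(-21\right) = 0$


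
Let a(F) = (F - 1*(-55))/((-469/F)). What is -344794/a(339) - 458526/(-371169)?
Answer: 3337910189275/2754197703 ≈ 1211.9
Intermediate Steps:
a(F) = -F*(55 + F)/469 (a(F) = (F + 55)*(-F/469) = (55 + F)*(-F/469) = -F*(55 + F)/469)
-344794/a(339) - 458526/(-371169) = -344794*(-469/(339*(55 + 339))) - 458526/(-371169) = -344794/((-1/469*339*394)) - 458526*(-1/371169) = -344794/(-133566/469) + 152842/123723 = -344794*(-469/133566) + 152842/123723 = 80854193/66783 + 152842/123723 = 3337910189275/2754197703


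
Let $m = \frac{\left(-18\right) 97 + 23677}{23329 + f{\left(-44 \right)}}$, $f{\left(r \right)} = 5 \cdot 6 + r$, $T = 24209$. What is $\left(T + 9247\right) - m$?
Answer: $\frac{780004709}{23315} \approx 33455.0$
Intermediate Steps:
$f{\left(r \right)} = 30 + r$
$m = \frac{21931}{23315}$ ($m = \frac{\left(-18\right) 97 + 23677}{23329 + \left(30 - 44\right)} = \frac{-1746 + 23677}{23329 - 14} = \frac{21931}{23315} \approx 0.94064$)
$\left(T + 9247\right) - m = \left(24209 + 9247\right) - \frac{21931}{23315} = 33456 - \frac{21931}{23315} = \frac{780004709}{23315}$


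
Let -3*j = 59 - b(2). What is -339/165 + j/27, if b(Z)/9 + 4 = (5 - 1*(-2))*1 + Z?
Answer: -9923/4455 ≈ -2.2274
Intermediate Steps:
b(Z) = 27 + 9*Z (b(Z) = -36 + 9*((5 - 1*(-2))*1 + Z) = -36 + 9*((5 + 2)*1 + Z) = -36 + 9*(7*1 + Z) = -36 + 9*(7 + Z) = -36 + (63 + 9*Z) = 27 + 9*Z)
j = -14/3 (j = -(59 - (27 + 9*2))/3 = -(59 - (27 + 18))/3 = -(59 - 1*45)/3 = -(59 - 45)/3 = -⅓*14 = -14/3 ≈ -4.6667)
-339/165 + j/27 = -339/165 - 14/3/27 = -339*1/165 - 14/3*1/27 = -113/55 - 14/81 = -9923/4455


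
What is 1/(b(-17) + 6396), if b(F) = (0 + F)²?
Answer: 1/6685 ≈ 0.00014959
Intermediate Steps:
b(F) = F²
1/(b(-17) + 6396) = 1/((-17)² + 6396) = 1/(289 + 6396) = 1/6685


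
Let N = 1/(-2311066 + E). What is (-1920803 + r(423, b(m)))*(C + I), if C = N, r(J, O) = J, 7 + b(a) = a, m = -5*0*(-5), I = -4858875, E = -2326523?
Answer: 3933892363759802080/421599 ≈ 9.3309e+12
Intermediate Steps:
m = 0 (m = 0*(-5) = 0)
b(a) = -7 + a
N = -1/4637589 (N = 1/(-2311066 - 2326523) = 1/(-4637589) = -1/4637589 ≈ -2.1563e-7)
C = -1/4637589 ≈ -2.1563e-7
(-1920803 + r(423, b(m)))*(C + I) = (-1920803 + 423)*(-1/4637589 - 4858875) = -1920380*(-22533465252376/4637589) = 3933892363759802080/421599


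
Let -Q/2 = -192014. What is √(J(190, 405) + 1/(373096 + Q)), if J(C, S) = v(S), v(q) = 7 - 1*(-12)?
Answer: 27*√3735081973/378562 ≈ 4.3589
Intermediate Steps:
Q = 384028 (Q = -2*(-192014) = 384028)
v(q) = 19 (v(q) = 7 + 12 = 19)
J(C, S) = 19
√(J(190, 405) + 1/(373096 + Q)) = √(19 + 1/(373096 + 384028)) = √(19 + 1/757124) = √(14385357/757124) = 27*√3735081973/378562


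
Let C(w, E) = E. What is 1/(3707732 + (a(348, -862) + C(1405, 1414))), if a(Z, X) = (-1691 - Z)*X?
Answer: 1/5466764 ≈ 1.8292e-7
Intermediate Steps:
a(Z, X) = X*(-1691 - Z)
1/(3707732 + (a(348, -862) + C(1405, 1414))) = 1/(3707732 + (-1*(-862)*(1691 + 348) + 1414)) = 1/(3707732 + (-1*(-862)*2039 + 1414)) = 1/(3707732 + (1757618 + 1414)) = 1/(3707732 + 1759032) = 1/5466764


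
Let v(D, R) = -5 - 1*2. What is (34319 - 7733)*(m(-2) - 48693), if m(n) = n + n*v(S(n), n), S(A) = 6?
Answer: -1294233066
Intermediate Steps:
v(D, R) = -7 (v(D, R) = -5 - 2 = -7)
m(n) = -6*n (m(n) = n + n*(-7) = n - 7*n = -6*n)
(34319 - 7733)*(m(-2) - 48693) = (34319 - 7733)*(-6*(-2) - 48693) = 26586*(12 - 48693) = 26586*(-48681) = -1294233066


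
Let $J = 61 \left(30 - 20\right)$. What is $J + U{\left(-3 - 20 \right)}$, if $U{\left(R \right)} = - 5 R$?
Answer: $725$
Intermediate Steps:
$J = 610$ ($J = 61 \cdot 10 = 610$)
$J + U{\left(-3 - 20 \right)} = 610 - 5 \left(-3 - 20\right) = 610 - -115 = 610 + 115 = 725$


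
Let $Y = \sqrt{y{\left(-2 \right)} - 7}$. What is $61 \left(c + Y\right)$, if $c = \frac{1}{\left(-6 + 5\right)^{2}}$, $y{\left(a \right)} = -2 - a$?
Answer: $61 + 61 i \sqrt{7} \approx 61.0 + 161.39 i$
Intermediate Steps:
$Y = i \sqrt{7}$ ($Y = \sqrt{\left(-2 - -2\right) - 7} = \sqrt{\left(-2 + 2\right) - 7} = \sqrt{0 - 7} = \sqrt{-7} = i \sqrt{7} \approx 2.6458 i$)
$c = 1$ ($c = \frac{1}{\left(-1\right)^{2}} = 1^{-1} = 1$)
$61 \left(c + Y\right) = 61 \left(1 + i \sqrt{7}\right) = 61 + 61 i \sqrt{7}$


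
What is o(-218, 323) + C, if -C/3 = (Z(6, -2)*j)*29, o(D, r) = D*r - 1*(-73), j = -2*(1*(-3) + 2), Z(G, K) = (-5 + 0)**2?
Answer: -74691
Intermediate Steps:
Z(G, K) = 25 (Z(G, K) = (-5)**2 = 25)
j = 2 (j = -2*(-3 + 2) = -2*(-1) = 2)
o(D, r) = 73 + D*r (o(D, r) = D*r + 73 = 73 + D*r)
C = -4350 (C = -3*25*2*29 = -150*29 = -3*1450 = -4350)
o(-218, 323) + C = (73 - 218*323) - 4350 = (73 - 70414) - 4350 = -70341 - 4350 = -74691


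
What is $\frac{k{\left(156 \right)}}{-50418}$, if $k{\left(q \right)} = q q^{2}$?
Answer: $- \frac{210912}{2801} \approx -75.299$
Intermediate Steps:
$k{\left(q \right)} = q^{3}$
$\frac{k{\left(156 \right)}}{-50418} = \frac{156^{3}}{-50418} = 3796416 \left(- \frac{1}{50418}\right) = - \frac{210912}{2801}$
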